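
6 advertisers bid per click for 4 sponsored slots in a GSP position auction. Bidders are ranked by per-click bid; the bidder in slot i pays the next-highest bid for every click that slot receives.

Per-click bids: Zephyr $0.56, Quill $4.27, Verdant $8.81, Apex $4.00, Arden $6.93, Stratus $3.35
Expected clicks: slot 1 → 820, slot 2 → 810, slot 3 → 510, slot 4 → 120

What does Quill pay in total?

Quill pays $2040.00

Ranked by bid: $8.81 (Verdant) > $6.93 (Arden) > $4.27 (Quill) > $4.00 (Apex) > $3.35 (Stratus) > …
Quill holds slot 3 → pays next bid $4.00 × 510 clicks = $2040.00.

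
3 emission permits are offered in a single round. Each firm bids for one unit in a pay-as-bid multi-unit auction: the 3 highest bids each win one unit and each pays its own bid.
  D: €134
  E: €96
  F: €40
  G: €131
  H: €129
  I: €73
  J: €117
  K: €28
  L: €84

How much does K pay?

Sorting: 134 (D), 131 (G), 129 (H), 117 (J), 96 (E), …
Top 3: D, G, H.
K does not win → €0.

K pays €0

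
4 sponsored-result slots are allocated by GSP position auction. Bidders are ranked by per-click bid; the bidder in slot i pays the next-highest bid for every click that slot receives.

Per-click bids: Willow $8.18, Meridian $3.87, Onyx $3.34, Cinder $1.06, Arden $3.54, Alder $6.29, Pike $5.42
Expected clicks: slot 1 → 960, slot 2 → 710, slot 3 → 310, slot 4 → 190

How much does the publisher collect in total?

Ranked by bid: $8.18 (Willow) > $6.29 (Alder) > $5.42 (Pike) > $3.87 (Meridian) > $3.54 (Arden) > …
Slot 1: Willow pays $6.29 × 960 = $6038.40
Slot 2: Alder pays $5.42 × 710 = $3848.20
Slot 3: Pike pays $3.87 × 310 = $1199.70
Slot 4: Meridian pays $3.54 × 190 = $672.60
Total = $11758.90

Total revenue: $11758.90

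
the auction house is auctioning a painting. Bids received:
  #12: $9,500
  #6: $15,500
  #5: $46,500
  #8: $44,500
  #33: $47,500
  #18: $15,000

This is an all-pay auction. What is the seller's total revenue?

Bids in order: 47,500 (#33) > 46,500 (#5) > 44,500 (#8) > 15,500 (#6) > 15,000 (#18) > 9,500 (#12)
Every bidder forfeits their bid regardless of winning.
Revenue = 9,500 + 15,500 + 46,500 + 44,500 + 47,500 + 15,000 = $178,500.

Total revenue: $178,500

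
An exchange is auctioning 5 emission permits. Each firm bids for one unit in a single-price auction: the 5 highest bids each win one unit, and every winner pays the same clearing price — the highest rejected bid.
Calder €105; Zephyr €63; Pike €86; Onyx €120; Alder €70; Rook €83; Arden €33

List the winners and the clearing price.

Onyx, Calder, Pike, Rook, Alder; each pays €63

Ordering the bids: 120 (Onyx), 105 (Calder), 86 (Pike), 83 (Rook), 70 (Alder), 63 (Zephyr), 33 (Arden)
Winners (5 units): Onyx, Calder, Pike, Rook, Alder.
Clearing price = highest rejected bid = €63.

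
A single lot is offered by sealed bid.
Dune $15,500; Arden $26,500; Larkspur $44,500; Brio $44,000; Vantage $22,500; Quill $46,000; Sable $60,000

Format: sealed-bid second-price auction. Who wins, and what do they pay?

Rule: the highest bidder wins and pays the second-highest bid.
Bids ranked: 60,000 (Sable) > 46,000 (Quill) > 44,500 (Larkspur) > 44,000 (Brio) > 26,500 (Arden) > 22,500 (Vantage) > …
Second-price: Sable pays Quill's bid of $46,000.

Sable pays $46,000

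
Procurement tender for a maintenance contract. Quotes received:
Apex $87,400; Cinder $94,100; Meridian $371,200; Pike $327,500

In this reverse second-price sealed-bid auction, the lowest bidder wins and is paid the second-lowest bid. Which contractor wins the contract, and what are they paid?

Apex is paid $94,100

Bids ranked: 87,400 (Apex) < 94,100 (Cinder) < 327,500 (Pike) < 371,200 (Meridian)
Apex is lowest; is paid the second-lowest bid, $94,100.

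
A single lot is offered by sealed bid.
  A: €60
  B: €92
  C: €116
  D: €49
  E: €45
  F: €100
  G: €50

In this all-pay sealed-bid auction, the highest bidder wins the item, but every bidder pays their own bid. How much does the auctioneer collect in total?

Total revenue: €512

Bids in order: 116 (C) > 100 (F) > 92 (B) > 60 (A) > 50 (G) > 49 (D) > …
C wins with the top bid; all bids are sunk regardless.
Every bidder forfeits their bid regardless of winning.
Revenue = 60 + 92 + 116 + 49 + 45 + 100 + 50 = €512.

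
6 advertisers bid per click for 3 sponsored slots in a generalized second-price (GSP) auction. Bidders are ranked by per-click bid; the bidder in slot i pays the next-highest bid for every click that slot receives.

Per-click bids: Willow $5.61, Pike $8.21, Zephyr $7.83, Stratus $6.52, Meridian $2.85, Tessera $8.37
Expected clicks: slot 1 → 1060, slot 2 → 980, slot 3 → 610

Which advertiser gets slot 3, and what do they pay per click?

Zephyr; $6.52 per click

Sorting advertisers: $8.37 (Tessera) > $8.21 (Pike) > $7.83 (Zephyr) > $6.52 (Stratus) > …
Slot 3 goes to the third-ranked bidder, Zephyr, who pays the next bid down: $6.52/click.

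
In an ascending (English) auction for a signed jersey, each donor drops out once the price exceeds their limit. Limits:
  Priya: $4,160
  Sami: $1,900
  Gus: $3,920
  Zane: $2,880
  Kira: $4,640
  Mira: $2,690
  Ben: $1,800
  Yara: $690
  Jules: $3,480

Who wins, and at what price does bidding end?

Kira wins at $4,160

Limits in order: 4,640 (Kira) > 4,160 (Priya) > 3,920 (Gus) > 3,480 (Jules) > 2,880 (Zane) > 2,690 (Mira) > …
Once the price passes $4,160, only Kira is left; the hammer falls at Priya's limit of $4,160.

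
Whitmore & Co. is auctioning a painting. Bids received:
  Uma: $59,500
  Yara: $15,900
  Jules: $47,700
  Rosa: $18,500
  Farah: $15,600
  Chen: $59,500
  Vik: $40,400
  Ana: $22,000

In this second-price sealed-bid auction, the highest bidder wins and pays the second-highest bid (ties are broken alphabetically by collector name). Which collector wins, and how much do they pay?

Chen pays $59,500

Bids ranked: 59,500 (Chen) > 59,500 (Uma) > 47,700 (Jules) > 40,400 (Vik) > 22,000 (Ana) > 18,500 (Rosa) > …
Chen and Uma tie at $59,500; tie-break gives it to Chen.
Second-price: Chen pays Uma's bid of $59,500.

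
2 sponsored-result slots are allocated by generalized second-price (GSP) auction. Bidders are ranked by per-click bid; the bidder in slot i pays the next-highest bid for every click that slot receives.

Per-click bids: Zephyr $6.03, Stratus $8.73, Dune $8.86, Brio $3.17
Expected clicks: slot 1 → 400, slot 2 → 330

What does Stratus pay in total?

Stratus pays $1989.90

Per-click bids in order: $8.86 (Dune) > $8.73 (Stratus) > $6.03 (Zephyr) > …
Stratus holds slot 2 → pays next bid $6.03 × 330 clicks = $1989.90.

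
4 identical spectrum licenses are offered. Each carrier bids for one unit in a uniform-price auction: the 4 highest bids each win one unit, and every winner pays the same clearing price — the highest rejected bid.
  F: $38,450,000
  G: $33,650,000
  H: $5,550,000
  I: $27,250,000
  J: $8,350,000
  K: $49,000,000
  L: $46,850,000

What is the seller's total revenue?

Sorting: 49,000,000 (K), 46,850,000 (L), 38,450,000 (F), 33,650,000 (G), 27,250,000 (I), 8,350,000 (J), …
The 4 highest are K, L, F, G.
Clearing price = highest rejected bid = $27,250,000.
Total revenue = 4 × $27,250,000 = $109,000,000.

Total revenue: $109,000,000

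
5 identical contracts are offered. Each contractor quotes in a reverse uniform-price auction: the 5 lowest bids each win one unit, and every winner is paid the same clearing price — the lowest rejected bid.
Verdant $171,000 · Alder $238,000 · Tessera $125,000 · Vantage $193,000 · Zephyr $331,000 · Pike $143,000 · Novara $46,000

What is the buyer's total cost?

Total cost: $1,190,000

Sorting: 46,000 (Novara), 125,000 (Tessera), 143,000 (Pike), 171,000 (Verdant), 193,000 (Vantage), 238,000 (Alder), 331,000 (Zephyr)
Lowest 5: Novara, Tessera, Pike, Verdant, Vantage.
First losing bid is Alder's $238,000, which sets the uniform price.
Total cost = 5 × $238,000 = $1,190,000.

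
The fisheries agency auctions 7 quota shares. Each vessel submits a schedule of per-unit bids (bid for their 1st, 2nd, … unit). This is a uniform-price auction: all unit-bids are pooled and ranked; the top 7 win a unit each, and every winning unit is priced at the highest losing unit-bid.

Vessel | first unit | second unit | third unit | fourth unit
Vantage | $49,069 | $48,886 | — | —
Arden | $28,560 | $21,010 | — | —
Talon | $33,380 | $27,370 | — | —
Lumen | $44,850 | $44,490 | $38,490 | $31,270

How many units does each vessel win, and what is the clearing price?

Merging the schedules and taking the best 7: 49,069 (Vantage-1), 48,886 (Vantage-2), 44,850 (Lumen-1), 44,490 (Lumen-2), 38,490 (Lumen-3), 33,380 (Talon-1), 31,270 (Lumen-4)
The (k+1)-th unit-bid is $28,560.
Allocation: Lumen 4, Talon 1, Vantage 2.

Lumen 4, Talon 1, Vantage 2; clearing price $28,560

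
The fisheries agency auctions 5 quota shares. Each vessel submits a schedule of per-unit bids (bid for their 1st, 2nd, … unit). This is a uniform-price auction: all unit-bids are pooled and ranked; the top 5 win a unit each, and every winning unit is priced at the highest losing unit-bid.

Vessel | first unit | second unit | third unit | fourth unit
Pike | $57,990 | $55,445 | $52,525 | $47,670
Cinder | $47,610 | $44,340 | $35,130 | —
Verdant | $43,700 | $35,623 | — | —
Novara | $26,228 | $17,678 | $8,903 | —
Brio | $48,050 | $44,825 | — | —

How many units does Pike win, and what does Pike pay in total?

Pooled unit-bids ranked (top 5): 57,990 (Pike-1), 55,445 (Pike-2), 52,525 (Pike-3), 48,050 (Brio-1), 47,670 (Pike-4)
The (k+1)-th unit-bid is $47,610.
Pike wins 4 unit(s) at $47,610 each.

Pike: 4 units, pays $190,440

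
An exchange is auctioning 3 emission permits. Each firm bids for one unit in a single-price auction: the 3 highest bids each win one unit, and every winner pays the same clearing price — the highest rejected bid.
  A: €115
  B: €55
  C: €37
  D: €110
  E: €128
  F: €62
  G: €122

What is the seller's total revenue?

Ordering the bids: 128 (E), 122 (G), 115 (A), 110 (D), 62 (F), …
Top 3: E, G, A.
First losing bid is D's €110, which sets the uniform price.
Total revenue = 3 × €110 = €330.

Total revenue: €330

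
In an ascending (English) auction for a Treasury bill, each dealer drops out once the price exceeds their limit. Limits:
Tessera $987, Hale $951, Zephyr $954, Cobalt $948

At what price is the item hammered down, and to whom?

Tessera wins at $954

Limits ranked: 987 (Tessera) > 954 (Zephyr) > 951 (Hale) > 948 (Cobalt)
Bidding ends when Zephyr exits at $954; Tessera takes it.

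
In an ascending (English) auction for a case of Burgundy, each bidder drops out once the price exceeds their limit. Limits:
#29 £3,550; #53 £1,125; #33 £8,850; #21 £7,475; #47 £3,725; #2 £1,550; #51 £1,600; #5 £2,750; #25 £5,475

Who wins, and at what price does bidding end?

#33 wins at £7,475

Limits ranked: 8,850 (#33) > 7,475 (#21) > 5,475 (#25) > 3,725 (#47) > 3,550 (#29) > 2,750 (#5) > …
Once the price passes £7,475, only #33 is left; the hammer falls at #21's limit of £7,475.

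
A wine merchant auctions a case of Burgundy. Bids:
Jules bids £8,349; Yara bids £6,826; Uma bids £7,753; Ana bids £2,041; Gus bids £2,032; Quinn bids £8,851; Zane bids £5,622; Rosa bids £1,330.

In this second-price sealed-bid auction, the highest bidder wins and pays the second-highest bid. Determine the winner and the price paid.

Bids ranked: 8,851 (Quinn) > 8,349 (Jules) > 7,753 (Uma) > 6,826 (Yara) > 5,622 (Zane) > 2,041 (Ana) > …
Quinn wins with the highest bid; price is set by the runner-up at £8,349.

Quinn pays £8,349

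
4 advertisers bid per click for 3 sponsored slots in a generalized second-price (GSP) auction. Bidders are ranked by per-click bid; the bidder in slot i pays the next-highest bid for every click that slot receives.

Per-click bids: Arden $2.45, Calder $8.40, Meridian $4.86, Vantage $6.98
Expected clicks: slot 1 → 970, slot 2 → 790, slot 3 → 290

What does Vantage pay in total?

Per-click bids in order: $8.40 (Calder) > $6.98 (Vantage) > $4.86 (Meridian) > $2.45 (Arden)
Vantage holds slot 2 → pays next bid $4.86 × 790 clicks = $3839.40.

Vantage pays $3839.40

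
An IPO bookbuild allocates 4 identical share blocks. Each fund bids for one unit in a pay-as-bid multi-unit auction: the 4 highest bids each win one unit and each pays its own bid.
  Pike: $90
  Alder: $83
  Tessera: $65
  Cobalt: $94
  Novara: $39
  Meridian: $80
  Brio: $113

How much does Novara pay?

Bids ranked high→low: 113 (Brio), 94 (Cobalt), 90 (Pike), 83 (Alder), 80 (Meridian), 65 (Tessera), …
Top 4: Brio, Cobalt, Pike, Alder.
Novara does not win → $0.

Novara pays $0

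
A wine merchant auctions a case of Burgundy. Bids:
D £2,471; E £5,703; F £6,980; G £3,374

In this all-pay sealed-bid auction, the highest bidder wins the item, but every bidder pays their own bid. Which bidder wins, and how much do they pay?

F pays £6,980

Bids ranked: 6,980 (F) > 5,703 (E) > 3,374 (G) > 2,471 (D)
F wins with the top bid; all bids are sunk regardless.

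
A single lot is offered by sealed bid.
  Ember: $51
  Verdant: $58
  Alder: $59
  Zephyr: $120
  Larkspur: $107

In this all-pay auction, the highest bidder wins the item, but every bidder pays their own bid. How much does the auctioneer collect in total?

Rule: the highest bidder wins the item, but every bidder pays their own bid.
Sorting bids: 120 (Zephyr) > 107 (Larkspur) > 59 (Alder) > 58 (Verdant) > 51 (Ember)
Zephyr wins with the top bid; all bids are sunk regardless.
Every bidder forfeits their bid regardless of winning.
Revenue = 51 + 58 + 59 + 120 + 107 = $395.

Total revenue: $395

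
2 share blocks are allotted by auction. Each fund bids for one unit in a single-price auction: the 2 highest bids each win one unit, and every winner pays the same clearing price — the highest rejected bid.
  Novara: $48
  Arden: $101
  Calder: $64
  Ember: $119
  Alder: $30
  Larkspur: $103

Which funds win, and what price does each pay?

Ember, Larkspur; each pays $101

Bids ranked high→low: 119 (Ember), 103 (Larkspur), 101 (Arden), 64 (Calder), …
Top 2: Ember, Larkspur.
Highest unsuccessful bid: $101 → clearing price.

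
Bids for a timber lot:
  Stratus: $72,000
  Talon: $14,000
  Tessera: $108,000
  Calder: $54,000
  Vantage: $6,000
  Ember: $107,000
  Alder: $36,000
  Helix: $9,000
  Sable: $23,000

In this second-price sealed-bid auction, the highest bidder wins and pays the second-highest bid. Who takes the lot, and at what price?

Tessera pays $107,000

Sorting bids: 108,000 (Tessera) > 107,000 (Ember) > 72,000 (Stratus) > 54,000 (Calder) > 36,000 (Alder) > 23,000 (Sable) > …
Second-price: Tessera pays Ember's bid of $107,000.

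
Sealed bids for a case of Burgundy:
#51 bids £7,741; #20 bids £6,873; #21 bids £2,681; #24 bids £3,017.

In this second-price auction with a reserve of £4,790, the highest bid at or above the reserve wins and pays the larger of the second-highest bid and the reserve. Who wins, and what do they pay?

Bids ranked: 7,741 (#51) > 6,873 (#20) > 3,017 (#24) > 2,681 (#21)
#51 has the top bid at or above the reserve (£7,741).
max(second-highest £6,873, reserve £4,790) = £6,873; the reserve does not bind.

#51 pays £6,873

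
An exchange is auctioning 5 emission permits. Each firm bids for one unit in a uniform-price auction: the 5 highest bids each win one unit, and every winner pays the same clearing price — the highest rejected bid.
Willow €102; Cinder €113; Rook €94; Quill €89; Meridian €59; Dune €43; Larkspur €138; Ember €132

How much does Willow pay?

Willow pays €89

Sorting: 138 (Larkspur), 132 (Ember), 113 (Cinder), 102 (Willow), 94 (Rook), 89 (Quill), 59 (Meridian), …
Top 5: Larkspur, Ember, Cinder, Willow, Rook.
Highest unsuccessful bid: €89 → clearing price.
Willow wins → pays €89.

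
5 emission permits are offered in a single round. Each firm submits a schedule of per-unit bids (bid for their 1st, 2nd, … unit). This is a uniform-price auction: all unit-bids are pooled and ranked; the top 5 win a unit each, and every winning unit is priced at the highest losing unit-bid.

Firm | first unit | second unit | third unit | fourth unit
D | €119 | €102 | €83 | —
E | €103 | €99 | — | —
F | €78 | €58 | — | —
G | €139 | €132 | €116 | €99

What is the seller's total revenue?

Total revenue: €510

Pooled unit-bids ranked (top 5): 139 (G-1), 132 (G-2), 119 (D-1), 116 (G-3), 103 (E-1)
The (k+1)-th unit-bid is €102.
Allocation: D 1, E 1, G 3. Every unit priced at €102.
Revenue = 5 × 102 = €510.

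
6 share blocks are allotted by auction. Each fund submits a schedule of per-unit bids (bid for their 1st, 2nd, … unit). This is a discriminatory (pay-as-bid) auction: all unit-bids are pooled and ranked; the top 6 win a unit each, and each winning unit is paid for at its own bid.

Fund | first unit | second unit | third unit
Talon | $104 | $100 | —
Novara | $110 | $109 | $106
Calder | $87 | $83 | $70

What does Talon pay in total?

All unit-bids, highest first — top 6: 110 (Novara-1), 109 (Novara-2), 106 (Novara-3), 104 (Talon-1), 100 (Talon-2), 87 (Calder-1)
Next rejected bid: $83 (not a price — pay-as-bid).
Talon's winning unit-bids: 104 + 100 = $204.

Talon pays $204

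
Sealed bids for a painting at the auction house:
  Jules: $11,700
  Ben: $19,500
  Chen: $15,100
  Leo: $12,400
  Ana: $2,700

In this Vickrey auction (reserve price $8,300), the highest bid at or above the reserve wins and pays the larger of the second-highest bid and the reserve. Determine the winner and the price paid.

Ben pays $15,100

Vickrey auction (reserve price $8,300): the highest bid at or above the reserve wins and pays the larger of the second-highest bid and the reserve.
Bids in order: 19,500 (Ben) > 15,100 (Chen) > 12,400 (Leo) > 11,700 (Jules) > 2,700 (Ana)
Highest eligible bid: Ben at $19,500.
Second-highest bid $15,100 exceeds the reserve $8,300 → payment $15,100.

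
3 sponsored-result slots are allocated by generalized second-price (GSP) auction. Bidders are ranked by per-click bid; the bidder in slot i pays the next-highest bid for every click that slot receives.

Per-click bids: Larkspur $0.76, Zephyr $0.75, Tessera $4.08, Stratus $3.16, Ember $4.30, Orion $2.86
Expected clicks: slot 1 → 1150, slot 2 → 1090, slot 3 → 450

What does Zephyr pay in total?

Zephyr pays $0.00

Ranked by bid: $4.30 (Ember) > $4.08 (Tessera) > $3.16 (Stratus) > $2.86 (Orion) > …
Zephyr ranks below slot 3 → no slot, pays nothing.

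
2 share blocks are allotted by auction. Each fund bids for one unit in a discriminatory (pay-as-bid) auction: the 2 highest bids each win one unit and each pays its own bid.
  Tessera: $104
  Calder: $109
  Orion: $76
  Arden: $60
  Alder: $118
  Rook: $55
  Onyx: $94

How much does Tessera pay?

Sorting: 118 (Alder), 109 (Calder), 104 (Tessera), 94 (Onyx), …
Top 2: Alder, Calder.
Tessera does not win → $0.

Tessera pays $0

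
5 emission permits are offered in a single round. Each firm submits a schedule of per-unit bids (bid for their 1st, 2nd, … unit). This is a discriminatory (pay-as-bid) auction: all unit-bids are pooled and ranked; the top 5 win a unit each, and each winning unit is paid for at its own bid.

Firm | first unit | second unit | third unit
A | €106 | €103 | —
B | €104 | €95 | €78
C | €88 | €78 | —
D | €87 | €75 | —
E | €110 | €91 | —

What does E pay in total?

E pays €110

All unit-bids, highest first — top 5: 110 (E-1), 106 (A-1), 104 (B-1), 103 (A-2), 95 (B-2)
Next rejected bid: €91 (not a price — pay-as-bid).
E's winning unit-bids: 110 = €110.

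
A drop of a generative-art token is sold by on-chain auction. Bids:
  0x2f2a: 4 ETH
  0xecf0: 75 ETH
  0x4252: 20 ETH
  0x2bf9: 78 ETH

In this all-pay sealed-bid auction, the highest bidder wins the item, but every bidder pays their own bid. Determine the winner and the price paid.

0x2bf9 pays 78 ETH

Bids ranked: 78 (0x2bf9) > 75 (0xecf0) > 20 (0x4252) > 4 (0x2f2a)
0x2bf9 wins with the top bid; all bids are sunk regardless.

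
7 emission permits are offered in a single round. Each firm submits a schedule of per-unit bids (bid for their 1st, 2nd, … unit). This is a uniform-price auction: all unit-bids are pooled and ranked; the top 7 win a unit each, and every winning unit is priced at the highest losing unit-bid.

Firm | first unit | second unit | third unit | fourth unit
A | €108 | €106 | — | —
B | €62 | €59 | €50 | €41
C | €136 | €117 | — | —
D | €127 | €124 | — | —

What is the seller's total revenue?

Merging the schedules and taking the best 7: 136 (C-1), 127 (D-1), 124 (D-2), 117 (C-2), 108 (A-1), 106 (A-2), 62 (B-1)
First bid not allocated: €59.
Allocation: A 2, B 1, C 2, D 2. Every unit priced at €59.
Revenue = 7 × 59 = €413.

Total revenue: €413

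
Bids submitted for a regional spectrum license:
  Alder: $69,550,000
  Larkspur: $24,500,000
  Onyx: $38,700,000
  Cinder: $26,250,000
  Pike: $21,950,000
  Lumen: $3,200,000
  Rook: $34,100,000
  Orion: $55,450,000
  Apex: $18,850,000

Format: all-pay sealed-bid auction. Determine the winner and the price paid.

Alder pays $69,550,000

Rule: the highest bidder wins the item, but every bidder pays their own bid.
Bids in order: 69,550,000 (Alder) > 55,450,000 (Orion) > 38,700,000 (Onyx) > 34,100,000 (Rook) > 26,250,000 (Cinder) > 24,500,000 (Larkspur) > …
Alder wins with the top bid; all bids are sunk regardless.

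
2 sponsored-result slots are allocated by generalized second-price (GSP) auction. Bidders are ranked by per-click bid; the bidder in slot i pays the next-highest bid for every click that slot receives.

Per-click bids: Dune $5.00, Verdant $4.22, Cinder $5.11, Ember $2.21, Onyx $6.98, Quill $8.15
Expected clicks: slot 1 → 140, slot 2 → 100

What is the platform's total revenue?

Total revenue: $1488.20

Sorting advertisers: $8.15 (Quill) > $6.98 (Onyx) > $5.11 (Cinder) > …
Slot 1: Quill pays $6.98 × 140 = $977.20
Slot 2: Onyx pays $5.11 × 100 = $511.00
Total = $1488.20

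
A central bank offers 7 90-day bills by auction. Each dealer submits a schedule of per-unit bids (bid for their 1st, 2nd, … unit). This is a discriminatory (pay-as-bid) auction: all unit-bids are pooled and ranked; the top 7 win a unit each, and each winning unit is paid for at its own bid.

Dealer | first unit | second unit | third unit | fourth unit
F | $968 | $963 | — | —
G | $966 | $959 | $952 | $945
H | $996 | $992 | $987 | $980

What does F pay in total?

Pooled unit-bids ranked (top 7): 996 (H-1), 992 (H-2), 987 (H-3), 980 (H-4), 968 (F-1), 966 (G-1), 963 (F-2)
Next rejected bid: $959 (not a price — pay-as-bid).
F's winning unit-bids: 968 + 963 = $1,931.

F pays $1,931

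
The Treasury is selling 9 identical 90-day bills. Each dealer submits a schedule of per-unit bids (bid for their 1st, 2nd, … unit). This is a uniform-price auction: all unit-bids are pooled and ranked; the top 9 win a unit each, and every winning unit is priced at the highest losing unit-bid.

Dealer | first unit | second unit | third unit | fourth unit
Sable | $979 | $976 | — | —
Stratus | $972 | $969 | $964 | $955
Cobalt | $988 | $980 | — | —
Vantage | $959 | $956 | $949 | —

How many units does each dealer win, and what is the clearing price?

Cobalt 2, Sable 2, Stratus 3, Vantage 2; clearing price $955

All unit-bids, highest first — top 9: 988 (Cobalt-1), 980 (Cobalt-2), 979 (Sable-1), 976 (Sable-2), 972 (Stratus-1), 969 (Stratus-2), 964 (Stratus-3), 959 (Vantage-1), 956 (Vantage-2)
First bid not allocated: $955.
Allocation: Cobalt 2, Sable 2, Stratus 3, Vantage 2.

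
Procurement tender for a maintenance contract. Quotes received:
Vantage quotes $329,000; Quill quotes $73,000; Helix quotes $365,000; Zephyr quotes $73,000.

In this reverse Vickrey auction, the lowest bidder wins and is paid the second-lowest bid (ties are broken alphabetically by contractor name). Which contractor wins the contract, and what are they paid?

Quill is paid $73,000

Rule: the lowest bidder wins and is paid the second-lowest bid.
Bids in order: 73,000 (Quill) < 73,000 (Zephyr) < 329,000 (Vantage) < 365,000 (Helix)
Quill and Zephyr tie at $73,000; tie-break gives it to Quill.
Second-price: Quill is paid Zephyr's bid of $73,000.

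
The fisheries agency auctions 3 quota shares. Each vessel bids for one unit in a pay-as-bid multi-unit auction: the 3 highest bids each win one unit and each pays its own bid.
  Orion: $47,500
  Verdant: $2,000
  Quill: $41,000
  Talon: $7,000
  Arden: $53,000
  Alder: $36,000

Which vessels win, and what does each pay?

Arden $53,000, Orion $47,500, Quill $41,000

Sorting: 53,000 (Arden), 47,500 (Orion), 41,000 (Quill), 36,000 (Alder), 7,000 (Talon), …
The 3 highest are Arden, Orion, Quill.
Each winner pays its own bid: Arden $53,000, Orion $47,500, Quill $41,000.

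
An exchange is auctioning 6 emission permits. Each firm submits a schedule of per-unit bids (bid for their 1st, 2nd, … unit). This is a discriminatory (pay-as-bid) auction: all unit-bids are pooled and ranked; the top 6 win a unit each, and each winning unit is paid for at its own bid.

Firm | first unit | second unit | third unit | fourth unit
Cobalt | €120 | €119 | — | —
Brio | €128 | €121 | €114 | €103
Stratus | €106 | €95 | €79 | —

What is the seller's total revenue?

Total revenue: €708

Pooled unit-bids ranked (top 6): 128 (Brio-1), 121 (Brio-2), 120 (Cobalt-1), 119 (Cobalt-2), 114 (Brio-3), 106 (Stratus-1)
Next rejected bid: €103 (not a price — pay-as-bid).
Each winning unit pays its own bid.
Revenue = 128 + 121 + 120 + 119 + 114 + 106 = €708.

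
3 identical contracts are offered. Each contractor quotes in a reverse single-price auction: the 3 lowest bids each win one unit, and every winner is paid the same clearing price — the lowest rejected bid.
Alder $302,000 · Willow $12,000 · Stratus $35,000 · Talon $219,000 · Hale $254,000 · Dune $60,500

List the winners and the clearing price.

Willow, Stratus, Dune; each is paid $219,000

Bids ranked low→high: 12,000 (Willow), 35,000 (Stratus), 60,500 (Dune), 219,000 (Talon), 254,000 (Hale), …
Winners (3 units): Willow, Stratus, Dune.
Clearing price = lowest rejected bid = $219,000.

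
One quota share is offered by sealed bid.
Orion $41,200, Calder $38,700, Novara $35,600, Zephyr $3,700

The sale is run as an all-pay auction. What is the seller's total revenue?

Total revenue: $119,200

Rule: the highest bidder wins the item, but every bidder pays their own bid.
Sorting bids: 41,200 (Orion) > 38,700 (Calder) > 35,600 (Novara) > 3,700 (Zephyr)
Every bidder forfeits their bid regardless of winning.
Revenue = 41,200 + 38,700 + 35,600 + 3,700 = $119,200.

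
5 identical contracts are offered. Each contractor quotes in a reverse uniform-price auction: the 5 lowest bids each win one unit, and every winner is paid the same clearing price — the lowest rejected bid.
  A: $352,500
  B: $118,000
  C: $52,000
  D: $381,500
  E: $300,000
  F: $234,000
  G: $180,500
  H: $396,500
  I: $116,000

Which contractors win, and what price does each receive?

C, I, B, G, F; each is paid $300,000

Bids ranked low→high: 52,000 (C), 116,000 (I), 118,000 (B), 180,500 (G), 234,000 (F), 300,000 (E), 352,500 (A), …
Lowest 5: C, I, B, G, F.
Clearing price = lowest rejected bid = $300,000.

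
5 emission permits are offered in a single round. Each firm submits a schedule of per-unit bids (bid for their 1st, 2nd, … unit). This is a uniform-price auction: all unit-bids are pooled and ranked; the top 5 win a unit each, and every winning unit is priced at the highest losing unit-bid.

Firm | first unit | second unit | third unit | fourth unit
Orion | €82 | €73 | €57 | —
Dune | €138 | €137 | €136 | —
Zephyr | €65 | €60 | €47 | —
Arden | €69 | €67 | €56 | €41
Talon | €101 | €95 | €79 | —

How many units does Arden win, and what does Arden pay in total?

Arden: 0 units, pays €0

Pooled unit-bids ranked (top 5): 138 (Dune-1), 137 (Dune-2), 136 (Dune-3), 101 (Talon-1), 95 (Talon-2)
Highest rejected unit-bid = €82.
Arden wins 0 unit(s) at €82 each.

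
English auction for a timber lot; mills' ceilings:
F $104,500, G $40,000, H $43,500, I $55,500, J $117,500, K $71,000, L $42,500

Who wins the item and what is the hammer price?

J wins at $104,500

Ascending (English) auction: the price rises until one bidder remains; the winner pays the price at which the last rival dropped out.
Limits in order: 117,500 (J) > 104,500 (F) > 71,000 (K) > 55,500 (I) > 43,500 (H) > 42,500 (L) > …
Bidding ends when F exits at $104,500; J takes it.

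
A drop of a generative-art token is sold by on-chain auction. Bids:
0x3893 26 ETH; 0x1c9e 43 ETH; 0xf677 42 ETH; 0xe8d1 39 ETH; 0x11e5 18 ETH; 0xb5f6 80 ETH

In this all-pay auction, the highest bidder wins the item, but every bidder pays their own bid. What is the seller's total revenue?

Total revenue: 248 ETH

Bids in order: 80 (0xb5f6) > 43 (0x1c9e) > 42 (0xf677) > 39 (0xe8d1) > 26 (0x3893) > 18 (0x11e5)
Every bidder forfeits their bid regardless of winning.
Revenue = 26 + 43 + 42 + 39 + 18 + 80 = 248 ETH.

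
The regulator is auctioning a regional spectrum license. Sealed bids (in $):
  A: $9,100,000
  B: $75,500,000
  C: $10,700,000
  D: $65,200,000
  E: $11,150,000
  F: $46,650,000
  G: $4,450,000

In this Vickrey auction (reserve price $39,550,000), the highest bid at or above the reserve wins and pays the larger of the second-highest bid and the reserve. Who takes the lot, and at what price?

B pays $65,200,000

Bids ranked: 75,500,000 (B) > 65,200,000 (D) > 46,650,000 (F) > 11,150,000 (E) > 10,700,000 (C) > 9,100,000 (A) > …
Highest eligible bid: B at $75,500,000.
Second-highest bid $65,200,000 exceeds the reserve $39,550,000 → payment $65,200,000.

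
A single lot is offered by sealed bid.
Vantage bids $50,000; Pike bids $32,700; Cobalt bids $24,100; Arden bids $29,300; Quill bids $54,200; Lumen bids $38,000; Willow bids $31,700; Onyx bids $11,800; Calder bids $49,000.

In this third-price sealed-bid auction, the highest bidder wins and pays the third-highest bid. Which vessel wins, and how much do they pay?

Quill pays $49,000

Sorting bids: 54,200 (Quill) > 50,000 (Vantage) > 49,000 (Calder) > 38,000 (Lumen) > 32,700 (Pike) > 31,700 (Willow) > …
Quill is highest; pays the third-highest bid, $49,000.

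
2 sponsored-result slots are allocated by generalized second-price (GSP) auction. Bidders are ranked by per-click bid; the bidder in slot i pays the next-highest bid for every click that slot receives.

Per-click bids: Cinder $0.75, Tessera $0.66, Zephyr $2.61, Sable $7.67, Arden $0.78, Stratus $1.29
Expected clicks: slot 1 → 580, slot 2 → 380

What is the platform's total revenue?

Total revenue: $2004.00

Per-click bids in order: $7.67 (Sable) > $2.61 (Zephyr) > $1.29 (Stratus) > …
Slot 1: Sable pays $2.61 × 580 = $1513.80
Slot 2: Zephyr pays $1.29 × 380 = $490.20
Total = $2004.00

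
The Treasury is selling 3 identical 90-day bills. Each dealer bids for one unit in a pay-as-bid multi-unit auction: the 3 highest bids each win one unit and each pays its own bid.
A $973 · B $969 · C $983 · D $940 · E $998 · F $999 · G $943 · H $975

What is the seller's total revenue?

Total revenue: $2,980

Sorting: 999 (F), 998 (E), 983 (C), 975 (H), 973 (A), …
Top 3: F, E, C.
Total revenue = 999 + 998 + 983 = $2,980.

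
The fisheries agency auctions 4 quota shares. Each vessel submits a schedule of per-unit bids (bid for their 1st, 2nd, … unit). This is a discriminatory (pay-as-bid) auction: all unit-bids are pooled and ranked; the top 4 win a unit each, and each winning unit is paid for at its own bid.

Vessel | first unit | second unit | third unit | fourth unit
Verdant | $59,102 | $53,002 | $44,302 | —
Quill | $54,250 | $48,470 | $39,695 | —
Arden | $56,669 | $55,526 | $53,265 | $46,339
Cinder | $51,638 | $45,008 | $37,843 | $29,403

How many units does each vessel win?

Arden 2, Quill 1, Verdant 1

All unit-bids, highest first — top 4: 59,102 (Verdant-1), 56,669 (Arden-1), 55,526 (Arden-2), 54,250 (Quill-1)
Next rejected bid: $53,265 (not a price — pay-as-bid).
Allocation: Arden 2, Quill 1, Verdant 1.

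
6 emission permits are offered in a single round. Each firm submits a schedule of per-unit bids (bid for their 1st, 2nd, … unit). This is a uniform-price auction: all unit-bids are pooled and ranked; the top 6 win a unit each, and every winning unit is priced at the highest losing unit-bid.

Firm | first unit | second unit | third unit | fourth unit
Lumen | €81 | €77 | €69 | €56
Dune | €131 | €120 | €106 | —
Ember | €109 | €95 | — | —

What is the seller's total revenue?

Total revenue: €462

Pooled unit-bids ranked (top 6): 131 (Dune-1), 120 (Dune-2), 109 (Ember-1), 106 (Dune-3), 95 (Ember-2), 81 (Lumen-1)
The (k+1)-th unit-bid is €77.
Allocation: Dune 3, Ember 2, Lumen 1. Every unit priced at €77.
Revenue = 6 × 77 = €462.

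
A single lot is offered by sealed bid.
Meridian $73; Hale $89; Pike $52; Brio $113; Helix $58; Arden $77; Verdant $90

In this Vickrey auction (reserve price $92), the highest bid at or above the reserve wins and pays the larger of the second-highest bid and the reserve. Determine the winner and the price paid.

Bids ranked: 113 (Brio) > 90 (Verdant) > 89 (Hale) > 77 (Arden) > 73 (Meridian) > 58 (Helix) > …
Brio has the top bid at or above the reserve ($113).
Second-highest bid $90 is below the reserve $92, so the reserve binds → payment $92.

Brio pays $92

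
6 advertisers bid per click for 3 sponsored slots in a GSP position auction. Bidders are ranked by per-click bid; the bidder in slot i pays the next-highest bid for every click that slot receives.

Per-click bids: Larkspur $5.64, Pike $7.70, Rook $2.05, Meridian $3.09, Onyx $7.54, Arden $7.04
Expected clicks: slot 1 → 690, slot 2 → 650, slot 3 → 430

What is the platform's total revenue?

Total revenue: $12203.80

Sorting advertisers: $7.70 (Pike) > $7.54 (Onyx) > $7.04 (Arden) > $5.64 (Larkspur) > …
Slot 1: Pike pays $7.54 × 690 = $5202.60
Slot 2: Onyx pays $7.04 × 650 = $4576.00
Slot 3: Arden pays $5.64 × 430 = $2425.20
Total = $12203.80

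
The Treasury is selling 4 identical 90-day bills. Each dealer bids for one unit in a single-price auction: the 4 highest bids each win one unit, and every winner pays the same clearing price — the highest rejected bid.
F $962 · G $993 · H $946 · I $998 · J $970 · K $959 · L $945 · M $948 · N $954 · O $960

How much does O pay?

Sorting: 998 (I), 993 (G), 970 (J), 962 (F), 960 (O), 959 (K), …
Winners (4 units): I, G, J, F.
Clearing price = highest rejected bid = $960.
O does not win → pays $0.

O pays $0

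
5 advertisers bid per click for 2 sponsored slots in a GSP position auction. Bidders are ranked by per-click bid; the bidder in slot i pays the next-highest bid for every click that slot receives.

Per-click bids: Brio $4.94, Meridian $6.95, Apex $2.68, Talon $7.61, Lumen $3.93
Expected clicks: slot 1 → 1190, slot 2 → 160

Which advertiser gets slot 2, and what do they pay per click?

Per-click bids in order: $7.61 (Talon) > $6.95 (Meridian) > $4.94 (Brio) > …
Slot 2 goes to the second-ranked bidder, Meridian, who pays the next bid down: $4.94/click.

Meridian; $4.94 per click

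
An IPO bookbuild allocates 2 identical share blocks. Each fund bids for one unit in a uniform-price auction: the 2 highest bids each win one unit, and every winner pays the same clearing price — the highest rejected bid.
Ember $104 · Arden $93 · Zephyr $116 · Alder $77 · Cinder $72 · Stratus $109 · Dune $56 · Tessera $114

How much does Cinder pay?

Cinder pays $0

Bids ranked high→low: 116 (Zephyr), 114 (Tessera), 109 (Stratus), 104 (Ember), …
Top 2: Zephyr, Tessera.
Clearing price = highest rejected bid = $109.
Cinder does not win → pays $0.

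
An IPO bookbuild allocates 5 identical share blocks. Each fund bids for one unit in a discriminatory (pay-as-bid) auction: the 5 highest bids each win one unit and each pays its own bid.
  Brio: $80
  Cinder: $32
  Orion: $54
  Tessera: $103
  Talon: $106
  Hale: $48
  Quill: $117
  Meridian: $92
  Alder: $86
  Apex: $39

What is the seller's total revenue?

Ordering the bids: 117 (Quill), 106 (Talon), 103 (Tessera), 92 (Meridian), 86 (Alder), 80 (Brio), 54 (Orion), …
Top 5: Quill, Talon, Tessera, Meridian, Alder.
Total revenue = 117 + 106 + 103 + 92 + 86 = $504.

Total revenue: $504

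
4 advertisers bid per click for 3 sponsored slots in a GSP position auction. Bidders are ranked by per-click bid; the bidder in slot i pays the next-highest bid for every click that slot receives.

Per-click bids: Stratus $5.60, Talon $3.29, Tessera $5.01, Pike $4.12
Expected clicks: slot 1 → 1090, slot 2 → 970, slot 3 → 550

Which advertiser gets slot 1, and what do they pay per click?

Stratus; $5.01 per click

Sorting advertisers: $5.60 (Stratus) > $5.01 (Tessera) > $4.12 (Pike) > $3.29 (Talon)
Slot 1 goes to the first-ranked bidder, Stratus, who pays the next bid down: $5.01/click.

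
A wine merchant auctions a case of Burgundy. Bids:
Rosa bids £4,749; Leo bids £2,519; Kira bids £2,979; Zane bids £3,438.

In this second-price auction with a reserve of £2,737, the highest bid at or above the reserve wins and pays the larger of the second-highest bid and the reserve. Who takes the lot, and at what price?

Rosa pays £3,438

Rule: the highest bid at or above the reserve wins and pays the larger of the second-highest bid and the reserve.
Bids ranked: 4,749 (Rosa) > 3,438 (Zane) > 2,979 (Kira) > 2,519 (Leo)
Rosa has the top bid at or above the reserve (£4,749).
Second-highest bid £3,438 exceeds the reserve £2,737 → payment £3,438.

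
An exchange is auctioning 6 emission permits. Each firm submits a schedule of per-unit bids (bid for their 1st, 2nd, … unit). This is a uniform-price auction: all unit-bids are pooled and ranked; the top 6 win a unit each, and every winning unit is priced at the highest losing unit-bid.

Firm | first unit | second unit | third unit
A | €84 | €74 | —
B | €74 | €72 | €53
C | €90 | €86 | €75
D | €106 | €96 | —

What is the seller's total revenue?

Total revenue: €444

Pooled unit-bids ranked (top 6): 106 (D-1), 96 (D-2), 90 (C-1), 86 (C-2), 84 (A-1), 75 (C-3)
Highest rejected unit-bid = €74.
Allocation: A 1, C 3, D 2. Every unit priced at €74.
Revenue = 6 × 74 = €444.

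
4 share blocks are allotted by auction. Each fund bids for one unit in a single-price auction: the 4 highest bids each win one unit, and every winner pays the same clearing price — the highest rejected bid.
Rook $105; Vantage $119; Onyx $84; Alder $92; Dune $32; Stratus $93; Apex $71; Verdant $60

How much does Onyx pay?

Onyx pays $0

Sorting: 119 (Vantage), 105 (Rook), 93 (Stratus), 92 (Alder), 84 (Onyx), 71 (Apex), …
Winners (4 units): Vantage, Rook, Stratus, Alder.
Clearing price = highest rejected bid = $84.
Onyx does not win → pays $0.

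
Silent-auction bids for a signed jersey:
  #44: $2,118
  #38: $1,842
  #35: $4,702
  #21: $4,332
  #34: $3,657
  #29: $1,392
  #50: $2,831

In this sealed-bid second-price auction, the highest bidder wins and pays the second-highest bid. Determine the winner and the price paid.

#35 pays $4,332

Sorting bids: 4,702 (#35) > 4,332 (#21) > 3,657 (#34) > 2,831 (#50) > 2,118 (#44) > 1,842 (#38) > …
#35 is highest; pays the second-highest bid, $4,332.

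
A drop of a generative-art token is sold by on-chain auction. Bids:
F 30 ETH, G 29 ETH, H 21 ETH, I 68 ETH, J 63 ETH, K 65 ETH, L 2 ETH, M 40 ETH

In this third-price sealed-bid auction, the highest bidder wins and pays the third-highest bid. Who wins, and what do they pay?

I pays 63 ETH

Third-price sealed-bid auction: the highest bidder wins and pays the third-highest bid.
Bids in order: 68 (I) > 65 (K) > 63 (J) > 40 (M) > 30 (F) > 29 (G) > …
I wins; payment is bid #3 in the ranking = 63 ETH.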